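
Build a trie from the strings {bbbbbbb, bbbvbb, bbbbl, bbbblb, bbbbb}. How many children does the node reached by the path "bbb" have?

2

The children of the "bbb" node are the distinct next characters among strings starting with "bbb".
Characters that immediately follow "bbb" among the stored strings: {b, v}.
That node has 2 child edges.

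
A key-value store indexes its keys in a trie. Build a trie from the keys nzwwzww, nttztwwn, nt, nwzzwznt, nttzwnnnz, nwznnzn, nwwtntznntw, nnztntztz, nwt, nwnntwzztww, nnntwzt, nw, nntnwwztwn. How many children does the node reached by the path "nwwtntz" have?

1

Follow the path "nwwtntz" to its node, then look at its outgoing edges.
Characters that immediately follow "nwwtntz" among the stored strings: {n}.
That node has 1 child edge.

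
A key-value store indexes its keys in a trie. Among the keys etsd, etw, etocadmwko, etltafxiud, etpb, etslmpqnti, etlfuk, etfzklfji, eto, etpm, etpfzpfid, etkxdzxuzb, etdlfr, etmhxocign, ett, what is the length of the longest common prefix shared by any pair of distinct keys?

3

The deepest shared node is where two words last agree before diverging.
"etlfuk" and "etltafxiud" agree on "etl" (3 characters) before diverging; nothing deeper is shared.
Longest shared-prefix length: 3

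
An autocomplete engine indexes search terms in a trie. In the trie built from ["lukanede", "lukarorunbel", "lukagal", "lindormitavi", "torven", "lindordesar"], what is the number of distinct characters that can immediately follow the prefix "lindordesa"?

The children of the "lindordesa" node are the distinct next characters among strings starting with "lindordesa".
Characters that immediately follow "lindordesa" among the stored strings: {r}.
That node has 1 child edge.

1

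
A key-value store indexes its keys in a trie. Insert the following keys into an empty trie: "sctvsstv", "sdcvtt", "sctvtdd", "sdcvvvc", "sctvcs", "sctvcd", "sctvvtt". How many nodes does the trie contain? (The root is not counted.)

Insert word by word; a character creates a node only if that edge doesn't already exist:
  "sctvsstv" → 8 new (s, c, t, v, s, s, t, v)
  "sdcvtt" → prefix "s" already present; 5 new (d, c, v, t, t)
  "sctvtdd" → prefix "sctv" already present; 3 new (t, d, d)
  "sdcvvvc" → prefix "sdcv" already present; 3 new (v, v, c)
  "sctvcs" → prefix "sctv" already present; 2 new (c, s)
  "sctvcd" → prefix "sctvc" already present; 1 new (d)
  "sctvvtt" → prefix "sctv" already present; 3 new (v, t, t)
Total nodes = 8 + 5 + 3 + 3 + 2 + 1 + 3 = 25

25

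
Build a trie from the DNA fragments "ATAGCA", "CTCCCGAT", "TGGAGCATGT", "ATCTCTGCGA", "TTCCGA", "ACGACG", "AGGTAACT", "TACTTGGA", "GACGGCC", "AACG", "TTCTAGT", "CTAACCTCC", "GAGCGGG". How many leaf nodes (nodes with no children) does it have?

13

A leaf is a node with no children — equivalently, the end of a word that is not a proper prefix of any other stored word.
Those words: "AACG", "ACGACG", "AGGTAACT", "ATAGCA", "ATCTCTGCGA", "CTAACCTCC", "CTCCCGAT", "GACGGCC", "GAGCGGG", "TACTTGGA", "TGGAGCATGT", "TTCCGA", "TTCTAGT"
Leaf count: 13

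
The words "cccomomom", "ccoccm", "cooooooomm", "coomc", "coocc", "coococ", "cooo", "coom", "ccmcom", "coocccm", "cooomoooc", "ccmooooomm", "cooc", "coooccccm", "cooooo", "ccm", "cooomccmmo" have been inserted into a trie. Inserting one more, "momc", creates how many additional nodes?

4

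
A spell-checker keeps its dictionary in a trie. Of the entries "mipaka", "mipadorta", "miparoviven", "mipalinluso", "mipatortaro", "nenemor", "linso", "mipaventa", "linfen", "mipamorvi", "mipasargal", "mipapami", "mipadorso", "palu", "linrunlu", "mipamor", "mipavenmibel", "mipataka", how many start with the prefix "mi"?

13

Traverse to the node for "mi", then collect every word in that subtree.
Matches: "mipadorso", "mipadorta", "mipaka", "mipalinluso", "mipamor", "mipamorvi", "mipapami", "miparoviven", "mipasargal", "mipataka", "mipatortaro", "mipavenmibel", "mipaventa"
Count: 13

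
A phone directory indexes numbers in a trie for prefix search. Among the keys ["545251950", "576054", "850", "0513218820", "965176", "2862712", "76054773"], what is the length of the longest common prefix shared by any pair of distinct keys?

The deepest shared node is where two words last agree before diverging.
e.g. "545251950" and "576054" share the prefix "5" of length 1; no pair shares a longer one.
Longest shared-prefix length: 1

1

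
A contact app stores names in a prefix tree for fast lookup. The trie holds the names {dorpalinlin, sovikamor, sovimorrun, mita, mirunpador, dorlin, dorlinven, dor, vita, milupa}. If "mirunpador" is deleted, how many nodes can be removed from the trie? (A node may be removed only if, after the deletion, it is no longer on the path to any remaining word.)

8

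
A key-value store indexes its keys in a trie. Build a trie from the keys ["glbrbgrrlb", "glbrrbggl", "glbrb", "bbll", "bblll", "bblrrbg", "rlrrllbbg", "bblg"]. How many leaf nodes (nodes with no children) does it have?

6

Leaves are exactly the stored words that no other stored word extends.
Those words: "bblg", "bblll", "bblrrbg", "glbrbgrrlb", "glbrrbggl", "rlrrllbbg"
Leaf count: 6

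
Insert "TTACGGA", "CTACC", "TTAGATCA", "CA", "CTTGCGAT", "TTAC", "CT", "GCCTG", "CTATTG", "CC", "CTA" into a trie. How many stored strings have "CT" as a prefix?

Traverse to the node for "CT", then collect every word in that subtree.
Words under "CT": CT, CTA, CTACC, CTATTG, CTTGCGAT
Count: 5

5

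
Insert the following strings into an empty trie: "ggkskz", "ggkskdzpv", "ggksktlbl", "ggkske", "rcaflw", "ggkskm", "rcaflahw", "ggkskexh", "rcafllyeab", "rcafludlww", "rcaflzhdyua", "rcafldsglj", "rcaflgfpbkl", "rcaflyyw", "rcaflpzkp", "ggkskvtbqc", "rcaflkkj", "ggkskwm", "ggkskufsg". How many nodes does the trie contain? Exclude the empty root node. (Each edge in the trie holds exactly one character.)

75

Insert word by word; a character creates a node only if that edge doesn't already exist:
  "ggkskz" → 6 new (g, g, k, s, k, z)
  "ggkskdzpv" → prefix "ggksk" already present; 4 new (d, z, p, v)
  "ggksktlbl" → prefix "ggksk" already present; 4 new (t, l, b, l)
  "ggkske" → prefix "ggksk" already present; 1 new (e)
  "rcaflw" → 6 new (r, c, a, f, l, w)
  "ggkskm" → prefix "ggksk" already present; 1 new (m)
  "rcaflahw" → prefix "rcafl" already present; 3 new (a, h, w)
  "ggkskexh" → prefix "ggkske" already present; 2 new (x, h)
  "rcafllyeab" → prefix "rcafl" already present; 5 new (l, y, e, a, b)
  "rcafludlww" → prefix "rcafl" already present; 5 new (u, d, l, w, w)
  "rcaflzhdyua" → prefix "rcafl" already present; 6 new (z, h, d, y, u, a)
  "rcafldsglj" → prefix "rcafl" already present; 5 new (d, s, g, l, j)
  "rcaflgfpbkl" → prefix "rcafl" already present; 6 new (g, f, p, b, k, l)
  "rcaflyyw" → prefix "rcafl" already present; 3 new (y, y, w)
  "rcaflpzkp" → prefix "rcafl" already present; 4 new (p, z, k, p)
  "ggkskvtbqc" → prefix "ggksk" already present; 5 new (v, t, b, q, c)
  "rcaflkkj" → prefix "rcafl" already present; 3 new (k, k, j)
  "ggkskwm" → prefix "ggksk" already present; 2 new (w, m)
  "ggkskufsg" → prefix "ggksk" already present; 4 new (u, f, s, g)
Total nodes = 6 + 4 + 4 + 1 + 6 + 1 + 3 + 2 + 5 + 5 + 6 + 5 + 6 + 3 + 4 + 5 + 3 + 2 + 4 = 75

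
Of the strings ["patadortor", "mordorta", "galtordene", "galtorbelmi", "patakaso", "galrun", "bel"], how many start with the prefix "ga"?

Filter for entries beginning with "ga":
Matches: "galrun", "galtorbelmi", "galtordene"
Count: 3

3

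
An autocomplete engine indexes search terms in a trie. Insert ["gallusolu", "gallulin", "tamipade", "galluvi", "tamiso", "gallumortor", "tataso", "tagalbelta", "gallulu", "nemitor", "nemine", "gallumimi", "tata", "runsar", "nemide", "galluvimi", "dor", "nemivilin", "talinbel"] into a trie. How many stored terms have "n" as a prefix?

Filter for entries beginning with "n":
Matches: "nemide", "nemine", "nemitor", "nemivilin"
Count: 4

4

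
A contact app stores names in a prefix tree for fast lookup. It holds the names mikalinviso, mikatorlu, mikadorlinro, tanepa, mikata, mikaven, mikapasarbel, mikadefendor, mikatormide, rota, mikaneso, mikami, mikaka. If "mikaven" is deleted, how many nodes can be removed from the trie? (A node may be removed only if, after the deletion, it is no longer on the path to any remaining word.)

A node on "mikaven"'s path can go only if nothing else ends at it or branches off below it.
The suffix "ven" (3 nodes) is used only by "mikaven"; the node for "mika" still has the child "l", so pruning stops there.
Nodes removed: 3

3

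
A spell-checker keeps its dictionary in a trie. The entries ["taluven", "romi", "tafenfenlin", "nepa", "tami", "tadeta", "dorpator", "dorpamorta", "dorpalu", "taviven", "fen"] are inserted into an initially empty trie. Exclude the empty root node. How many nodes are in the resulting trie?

53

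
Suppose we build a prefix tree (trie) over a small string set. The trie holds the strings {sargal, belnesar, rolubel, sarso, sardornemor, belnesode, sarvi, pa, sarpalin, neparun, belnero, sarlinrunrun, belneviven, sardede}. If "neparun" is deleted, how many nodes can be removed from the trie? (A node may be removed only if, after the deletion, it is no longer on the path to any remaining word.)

7

After clearing the end-marker at "neparun", prune upward until reaching a node still needed by another word.
No other word shares any prefix with "neparun", so all 7 of its nodes go.
Nodes removed: 7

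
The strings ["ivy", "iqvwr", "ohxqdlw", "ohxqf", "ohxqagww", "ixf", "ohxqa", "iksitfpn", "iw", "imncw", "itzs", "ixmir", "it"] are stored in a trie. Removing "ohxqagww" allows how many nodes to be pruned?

3

A node on "ohxqagww"'s path can go only if nothing else ends at it or branches off below it.
The suffix "gww" (3 nodes) is used only by "ohxqagww"; "ohxqa" is itself a stored word, so pruning stops there.
Nodes removed: 3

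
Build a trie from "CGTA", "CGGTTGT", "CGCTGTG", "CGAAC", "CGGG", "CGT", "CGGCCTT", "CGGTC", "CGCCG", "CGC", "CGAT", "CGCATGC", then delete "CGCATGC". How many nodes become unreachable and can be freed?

4

A node on "CGCATGC"'s path can go only if nothing else ends at it or branches off below it.
The suffix "ATGC" (4 nodes) is used only by "CGCATGC"; the node for "CGC" still has the child "T", so pruning stops there.
Nodes removed: 4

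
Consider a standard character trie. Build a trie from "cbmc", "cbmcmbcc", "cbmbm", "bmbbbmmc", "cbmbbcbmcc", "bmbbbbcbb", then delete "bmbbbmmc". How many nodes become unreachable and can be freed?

3

A node on "bmbbbmmc"'s path can go only if nothing else ends at it or branches off below it.
The suffix "mmc" (3 nodes) is used only by "bmbbbmmc"; the node for "bmbbb" still has the child "b", so pruning stops there.
Nodes removed: 3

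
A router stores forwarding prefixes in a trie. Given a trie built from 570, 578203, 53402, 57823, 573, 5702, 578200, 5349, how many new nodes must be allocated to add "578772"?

Walking "578772" from the root, the first 3 characters ("578") follow existing edges; "7" is the first miss.
Each of the 3 remaining characters creates one node.

3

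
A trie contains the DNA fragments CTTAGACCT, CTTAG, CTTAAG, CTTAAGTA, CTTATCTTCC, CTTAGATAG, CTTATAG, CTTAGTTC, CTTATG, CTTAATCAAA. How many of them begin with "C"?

10

Walk to "C"; the words in its subtree are exactly those with that prefix.
Words under "C": CTTAAG, CTTAAGTA, CTTAATCAAA, CTTAG, CTTAGACCT, CTTAGATAG, CTTAGTTC, CTTATAG, CTTATCTTCC, CTTATG
Count: 10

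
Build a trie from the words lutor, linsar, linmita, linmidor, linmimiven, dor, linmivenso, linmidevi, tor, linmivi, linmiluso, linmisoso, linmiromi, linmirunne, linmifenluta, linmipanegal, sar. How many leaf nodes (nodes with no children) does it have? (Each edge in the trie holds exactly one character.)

17

A leaf is a node with no children — equivalently, the end of a word that is not a proper prefix of any other stored word.
Those words: "dor", "linmidevi", "linmidor", "linmifenluta", "linmiluso", "linmimiven", "linmipanegal", "linmiromi", "linmirunne", "linmisoso", "linmita", "linmivenso", "linmivi", "linsar", "lutor", "sar", "tor"
Leaf count: 17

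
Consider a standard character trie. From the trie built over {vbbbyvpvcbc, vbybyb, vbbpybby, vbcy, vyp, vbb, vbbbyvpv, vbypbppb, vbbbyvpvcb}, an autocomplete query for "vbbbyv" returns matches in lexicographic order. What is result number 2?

vbbbyvpvcb

Words with prefix "vbbbyv", in lexicographic order: "vbbbyvpv", "vbbbyvpvcb", "vbbbyvpvcbc"
Position 2: vbbbyvpvcb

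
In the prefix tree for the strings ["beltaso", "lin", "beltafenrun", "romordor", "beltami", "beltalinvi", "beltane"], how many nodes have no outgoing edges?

A leaf is a node with no children — equivalently, the end of a word that is not a proper prefix of any other stored word.
Those words: "beltafenrun", "beltalinvi", "beltami", "beltane", "beltaso", "lin", "romordor"
Leaf count: 7

7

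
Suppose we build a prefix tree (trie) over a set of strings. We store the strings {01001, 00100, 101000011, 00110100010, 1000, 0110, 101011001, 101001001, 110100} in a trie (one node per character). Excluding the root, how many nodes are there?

44

Insert word by word; a character creates a node only if that edge doesn't already exist:
  "01001" → 5 new (0, 1, 0, 0, 1)
  "00100" → prefix "0" already present; 4 new (0, 1, 0, 0)
  "101000011" → 9 new (1, 0, 1, 0, 0, 0, 0, 1, 1)
  "00110100010" → prefix "001" already present; 8 new (1, 0, 1, 0, 0, 0, 1, 0)
  "1000" → prefix "10" already present; 2 new (0, 0)
  "0110" → prefix "01" already present; 2 new (1, 0)
  "101011001" → prefix "1010" already present; 5 new (1, 1, 0, 0, 1)
  "101001001" → prefix "10100" already present; 4 new (1, 0, 0, 1)
  "110100" → prefix "1" already present; 5 new (1, 0, 1, 0, 0)
Total nodes = 5 + 4 + 9 + 8 + 2 + 2 + 5 + 4 + 5 = 44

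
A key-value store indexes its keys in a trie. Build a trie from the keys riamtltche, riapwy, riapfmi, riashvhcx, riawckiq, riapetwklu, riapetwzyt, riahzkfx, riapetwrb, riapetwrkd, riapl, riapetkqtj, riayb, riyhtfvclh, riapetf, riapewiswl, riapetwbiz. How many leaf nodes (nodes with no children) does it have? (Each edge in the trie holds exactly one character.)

Leaves are exactly the stored words that no other stored word extends.
Those words: "riahzkfx", "riamtltche", "riapetf", "riapetkqtj", "riapetwbiz", "riapetwklu", "riapetwrb", "riapetwrkd", "riapetwzyt", "riapewiswl", "riapfmi", "riapl", "riapwy", "riashvhcx", "riawckiq", "riayb", "riyhtfvclh"
Leaf count: 17

17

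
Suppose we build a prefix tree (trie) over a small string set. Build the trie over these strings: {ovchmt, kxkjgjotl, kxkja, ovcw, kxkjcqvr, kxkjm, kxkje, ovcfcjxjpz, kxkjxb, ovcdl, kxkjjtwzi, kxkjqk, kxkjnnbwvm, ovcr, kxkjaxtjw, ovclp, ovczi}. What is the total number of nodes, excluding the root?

Count nodes per top-level branch (shared prefixes stored once):
  'k'-branch (kxkja, kxkjaxtjw, kxkjcqvr, kxkje, kxkjgjotl, kxkjjtwzi, kxkjm, kxkjnnbwvm, kxkjqk, kxkjxb): 35 nodes
  'o'-branch (ovcdl, ovcfcjxjpz, ovchmt, ovclp, ovcr, ovcw, ovczi): 21 nodes
Sum: 56

56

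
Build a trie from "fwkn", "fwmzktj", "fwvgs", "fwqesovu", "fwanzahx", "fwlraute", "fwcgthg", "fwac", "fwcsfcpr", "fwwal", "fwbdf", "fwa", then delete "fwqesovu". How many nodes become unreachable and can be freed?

6

A node on "fwqesovu"'s path can go only if nothing else ends at it or branches off below it.
The suffix "qesovu" (6 nodes) is used only by "fwqesovu"; the node for "fw" still has the child "k", so pruning stops there.
Nodes removed: 6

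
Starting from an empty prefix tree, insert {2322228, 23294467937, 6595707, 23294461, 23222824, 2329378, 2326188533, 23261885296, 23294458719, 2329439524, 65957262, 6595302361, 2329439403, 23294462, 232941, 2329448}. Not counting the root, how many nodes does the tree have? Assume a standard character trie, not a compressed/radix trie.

64

Trace insertions, counting only characters that open a new branch:
  "2322228" → 7 new (2, 3, 2, 2, 2, 2, 8)
  "23294467937" → prefix "232" already present; 8 new (9, 4, 4, 6, 7, 9, 3, 7)
  "6595707" → 7 new (6, 5, 9, 5, 7, 0, 7)
  "23294461" → prefix "2329446" already present; 1 new (1)
  "23222824" → prefix "23222" already present; 3 new (8, 2, 4)
  "2329378" → prefix "2329" already present; 3 new (3, 7, 8)
  "2326188533" → prefix "232" already present; 7 new (6, 1, 8, 8, 5, 3, 3)
  "23261885296" → prefix "23261885" already present; 3 new (2, 9, 6)
  "23294458719" → prefix "232944" already present; 5 new (5, 8, 7, 1, 9)
  "2329439524" → prefix "23294" already present; 5 new (3, 9, 5, 2, 4)
  "65957262" → prefix "65957" already present; 3 new (2, 6, 2)
  "6595302361" → prefix "6595" already present; 6 new (3, 0, 2, 3, 6, 1)
  "2329439403" → prefix "2329439" already present; 3 new (4, 0, 3)
  "23294462" → prefix "2329446" already present; 1 new (2)
  "232941" → prefix "23294" already present; 1 new (1)
  "2329448" → prefix "232944" already present; 1 new (8)
Total nodes = 7 + 8 + 7 + 1 + 3 + 3 + 7 + 3 + 5 + 5 + 3 + 6 + 3 + 1 + 1 + 1 = 64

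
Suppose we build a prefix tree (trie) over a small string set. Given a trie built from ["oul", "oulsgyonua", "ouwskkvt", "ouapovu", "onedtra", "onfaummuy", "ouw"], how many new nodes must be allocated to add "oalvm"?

"o" is already a path in the trie; the remaining "alvm" must be added.
Each of the 4 remaining characters creates one node.

4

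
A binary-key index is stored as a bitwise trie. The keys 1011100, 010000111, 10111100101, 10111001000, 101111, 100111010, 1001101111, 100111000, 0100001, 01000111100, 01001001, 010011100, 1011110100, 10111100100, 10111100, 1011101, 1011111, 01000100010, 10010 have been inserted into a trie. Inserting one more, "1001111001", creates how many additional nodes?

The longest prefix of "1001111001" already in the trie is "100111" (length 6).
Each of the 4 remaining characters creates one node.

4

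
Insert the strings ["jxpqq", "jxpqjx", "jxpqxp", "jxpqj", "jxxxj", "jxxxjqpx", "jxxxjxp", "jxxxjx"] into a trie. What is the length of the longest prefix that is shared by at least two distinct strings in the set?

6

Equivalently: take the maximum, over all pairs, of their longest common prefix length.
"jxxxjx" and "jxxxjxp" agree on "jxxxjx" (6 characters) before diverging; nothing deeper is shared.
Longest shared-prefix length: 6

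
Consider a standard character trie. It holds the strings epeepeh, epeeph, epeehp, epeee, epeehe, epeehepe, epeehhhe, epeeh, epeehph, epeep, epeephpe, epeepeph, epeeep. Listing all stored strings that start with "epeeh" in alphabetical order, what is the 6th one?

DFS of the "epeeh" subtree visits, in order: "epeeh", "epeehe", "epeehepe", "epeehhhe", "epeehp", "epeehph"
The 6th is epeehph.

epeehph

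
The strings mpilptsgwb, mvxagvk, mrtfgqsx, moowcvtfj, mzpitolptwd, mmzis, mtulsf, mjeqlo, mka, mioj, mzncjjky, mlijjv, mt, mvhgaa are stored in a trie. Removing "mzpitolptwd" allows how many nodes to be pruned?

9

After clearing the end-marker at "mzpitolptwd", prune upward until reaching a node still needed by another word.
The suffix "pitolptwd" (9 nodes) is used only by "mzpitolptwd"; the node for "mz" still has the child "n", so pruning stops there.
Nodes removed: 9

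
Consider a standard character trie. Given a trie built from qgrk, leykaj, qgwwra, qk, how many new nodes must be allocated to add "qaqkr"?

4

"q" is already a path in the trie; the remaining "aqkr" must be added.
So 5 − 1 = 4 new nodes.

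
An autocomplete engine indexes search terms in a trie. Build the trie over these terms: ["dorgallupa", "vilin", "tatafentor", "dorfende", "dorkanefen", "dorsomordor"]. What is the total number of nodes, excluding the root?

For each word, the new-node count is its length minus the longest prefix already in the trie:
  "dorgallupa" → 10 new (d, o, r, g, a, l, l, u, p, a)
  "vilin" → 5 new (v, i, l, i, n)
  "tatafentor" → 10 new (t, a, t, a, f, e, n, t, o, r)
  "dorfende" → prefix "dor" already present; 5 new (f, e, n, d, e)
  "dorkanefen" → prefix "dor" already present; 7 new (k, a, n, e, f, e, n)
  "dorsomordor" → prefix "dor" already present; 8 new (s, o, m, o, r, d, o, r)
Total nodes = 10 + 5 + 10 + 5 + 7 + 8 = 45

45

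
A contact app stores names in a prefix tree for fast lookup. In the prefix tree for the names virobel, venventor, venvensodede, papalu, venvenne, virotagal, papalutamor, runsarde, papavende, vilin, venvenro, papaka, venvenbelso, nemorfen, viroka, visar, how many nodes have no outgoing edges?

15

A leaf is a node with no children — equivalently, the end of a word that is not a proper prefix of any other stored word.
Those words: "nemorfen", "papaka", "papalutamor", "papavende", "runsarde", "venvenbelso", "venvenne", "venvenro", "venvensodede", "venventor", "vilin", "virobel", "viroka", "virotagal", "visar"
Leaf count: 15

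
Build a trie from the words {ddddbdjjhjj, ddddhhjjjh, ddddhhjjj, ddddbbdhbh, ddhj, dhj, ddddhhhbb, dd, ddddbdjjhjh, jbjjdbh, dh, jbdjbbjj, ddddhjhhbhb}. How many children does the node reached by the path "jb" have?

The children of the "jb" node are the distinct next characters among strings starting with "jb".
Distinct next characters after "jb": d, j.
That node has 2 child edges.

2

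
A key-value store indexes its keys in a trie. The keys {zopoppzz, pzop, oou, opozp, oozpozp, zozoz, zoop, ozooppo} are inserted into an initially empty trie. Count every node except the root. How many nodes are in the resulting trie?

35

Trace insertions, counting only characters that open a new branch:
  "zopoppzz" → 8 new (z, o, p, o, p, p, z, z)
  "pzop" → 4 new (p, z, o, p)
  "oou" → 3 new (o, o, u)
  "opozp" → prefix "o" already present; 4 new (p, o, z, p)
  "oozpozp" → prefix "oo" already present; 5 new (z, p, o, z, p)
  "zozoz" → prefix "zo" already present; 3 new (z, o, z)
  "zoop" → prefix "zo" already present; 2 new (o, p)
  "ozooppo" → prefix "o" already present; 6 new (z, o, o, p, p, o)
Total nodes = 8 + 4 + 3 + 4 + 5 + 3 + 2 + 6 = 35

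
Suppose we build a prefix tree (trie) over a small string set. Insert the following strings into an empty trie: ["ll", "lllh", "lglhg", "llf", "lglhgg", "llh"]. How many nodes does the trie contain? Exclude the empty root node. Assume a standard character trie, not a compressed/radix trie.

11

For each word, the new-node count is its length minus the longest prefix already in the trie:
  "ll" → 2 new (l, l)
  "lllh" → prefix "ll" already present; 2 new (l, h)
  "lglhg" → prefix "l" already present; 4 new (g, l, h, g)
  "llf" → prefix "ll" already present; 1 new (f)
  "lglhgg" → prefix "lglhg" already present; 1 new (g)
  "llh" → prefix "ll" already present; 1 new (h)
Total nodes = 2 + 2 + 4 + 1 + 1 + 1 = 11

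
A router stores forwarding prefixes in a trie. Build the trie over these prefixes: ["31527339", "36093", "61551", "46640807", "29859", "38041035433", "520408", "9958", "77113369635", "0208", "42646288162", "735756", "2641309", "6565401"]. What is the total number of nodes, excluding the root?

92

Trace insertions, counting only characters that open a new branch:
  "31527339" → 8 new (3, 1, 5, 2, 7, 3, 3, 9)
  "36093" → prefix "3" already present; 4 new (6, 0, 9, 3)
  "61551" → 5 new (6, 1, 5, 5, 1)
  "46640807" → 8 new (4, 6, 6, 4, 0, 8, 0, 7)
  "29859" → 5 new (2, 9, 8, 5, 9)
  "38041035433" → prefix "3" already present; 10 new (8, 0, 4, 1, 0, 3, 5, 4, 3, 3)
  "520408" → 6 new (5, 2, 0, 4, 0, 8)
  "9958" → 4 new (9, 9, 5, 8)
  "77113369635" → 11 new (7, 7, 1, 1, 3, 3, 6, 9, 6, 3, 5)
  "0208" → 4 new (0, 2, 0, 8)
  "42646288162" → prefix "4" already present; 10 new (2, 6, 4, 6, 2, 8, 8, 1, 6, 2)
  "735756" → prefix "7" already present; 5 new (3, 5, 7, 5, 6)
  "2641309" → prefix "2" already present; 6 new (6, 4, 1, 3, 0, 9)
  "6565401" → prefix "6" already present; 6 new (5, 6, 5, 4, 0, 1)
Total nodes = 8 + 4 + 5 + 8 + 5 + 10 + 6 + 4 + 11 + 4 + 10 + 5 + 6 + 6 = 92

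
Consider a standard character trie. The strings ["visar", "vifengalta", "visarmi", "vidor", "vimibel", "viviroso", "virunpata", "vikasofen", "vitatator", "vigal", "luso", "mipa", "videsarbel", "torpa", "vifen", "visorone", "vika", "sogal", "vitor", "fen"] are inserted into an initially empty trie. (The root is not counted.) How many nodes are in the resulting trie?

88

Insert word by word; a character creates a node only if that edge doesn't already exist:
  "visar" → 5 new (v, i, s, a, r)
  "vifengalta" → prefix "vi" already present; 8 new (f, e, n, g, a, l, t, a)
  "visarmi" → prefix "visar" already present; 2 new (m, i)
  "vidor" → prefix "vi" already present; 3 new (d, o, r)
  "vimibel" → prefix "vi" already present; 5 new (m, i, b, e, l)
  "viviroso" → prefix "vi" already present; 6 new (v, i, r, o, s, o)
  "virunpata" → prefix "vi" already present; 7 new (r, u, n, p, a, t, a)
  "vikasofen" → prefix "vi" already present; 7 new (k, a, s, o, f, e, n)
  "vitatator" → prefix "vi" already present; 7 new (t, a, t, a, t, o, r)
  "vigal" → prefix "vi" already present; 3 new (g, a, l)
  "luso" → 4 new (l, u, s, o)
  "mipa" → 4 new (m, i, p, a)
  "videsarbel" → prefix "vid" already present; 7 new (e, s, a, r, b, e, l)
  "torpa" → 5 new (t, o, r, p, a)
  "vifen" → prefix "vifen" already present; 0 new (none)
  "visorone" → prefix "vis" already present; 5 new (o, r, o, n, e)
  "vika" → prefix "vika" already present; 0 new (none)
  "sogal" → 5 new (s, o, g, a, l)
  "vitor" → prefix "vit" already present; 2 new (o, r)
  "fen" → 3 new (f, e, n)
Total nodes = 5 + 8 + 2 + 3 + 5 + 6 + 7 + 7 + 7 + 3 + 4 + 4 + 7 + 5 + 0 + 5 + 0 + 5 + 2 + 3 = 88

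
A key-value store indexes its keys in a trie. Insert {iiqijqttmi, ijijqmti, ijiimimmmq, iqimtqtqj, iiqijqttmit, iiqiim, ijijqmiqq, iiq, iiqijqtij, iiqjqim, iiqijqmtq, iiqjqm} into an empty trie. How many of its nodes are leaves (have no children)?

10

A leaf is a node with no children — equivalently, the end of a word that is not a proper prefix of any other stored word.
Those words: "iiqiim", "iiqijqmtq", "iiqijqtij", "iiqijqttmit", "iiqjqim", "iiqjqm", "ijiimimmmq", "ijijqmiqq", "ijijqmti", "iqimtqtqj"
Leaf count: 10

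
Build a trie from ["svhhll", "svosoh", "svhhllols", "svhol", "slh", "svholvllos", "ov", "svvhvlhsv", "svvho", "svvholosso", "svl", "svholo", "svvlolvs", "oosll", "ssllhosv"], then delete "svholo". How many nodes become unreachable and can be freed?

After clearing the end-marker at "svholo", prune upward until reaching a node still needed by another word.
The suffix "o" (1 node) is used only by "svholo"; the node for "svhol" still has the child "v", so pruning stops there.
Nodes removed: 1

1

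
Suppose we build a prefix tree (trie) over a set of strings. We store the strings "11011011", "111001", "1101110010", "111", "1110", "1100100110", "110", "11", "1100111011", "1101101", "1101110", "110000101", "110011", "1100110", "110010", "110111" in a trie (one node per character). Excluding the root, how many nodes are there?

Count nodes per top-level branch (shared prefixes stored once):
  '1'-branch (11, 110, 110000101, 110010, 1100100110, 110011, 1100110, 1100111011, 1101101, 11011011, 110111, 1101110, 1101110010, 111, 1110, 111001): 35 nodes
Sum: 35

35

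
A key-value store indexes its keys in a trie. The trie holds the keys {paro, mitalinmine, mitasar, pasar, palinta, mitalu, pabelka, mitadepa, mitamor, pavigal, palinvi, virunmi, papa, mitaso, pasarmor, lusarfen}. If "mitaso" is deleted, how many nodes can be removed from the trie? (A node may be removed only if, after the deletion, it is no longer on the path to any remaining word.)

A node on "mitaso"'s path can go only if nothing else ends at it or branches off below it.
The suffix "o" (1 node) is used only by "mitaso"; the node for "mitas" still has the child "a", so pruning stops there.
Nodes removed: 1

1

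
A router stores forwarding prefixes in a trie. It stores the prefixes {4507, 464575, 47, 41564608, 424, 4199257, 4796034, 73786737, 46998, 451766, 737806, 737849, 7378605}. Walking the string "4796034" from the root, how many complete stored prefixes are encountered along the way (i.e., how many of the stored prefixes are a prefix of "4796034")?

2

Traverse "4796034" character by character; count nodes along the way that are marked as word ends.
Prefixes of the query that are stored words: "47", "4796034"
Count: 2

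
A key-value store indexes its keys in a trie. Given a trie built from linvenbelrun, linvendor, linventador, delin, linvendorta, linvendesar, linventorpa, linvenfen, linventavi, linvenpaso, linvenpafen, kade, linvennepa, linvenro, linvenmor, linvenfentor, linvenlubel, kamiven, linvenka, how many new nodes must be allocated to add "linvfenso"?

Walking "linvfenso" from the root, the first 4 characters ("linv") follow existing edges; "f" is the first miss.
Each of the 5 remaining characters creates one node.

5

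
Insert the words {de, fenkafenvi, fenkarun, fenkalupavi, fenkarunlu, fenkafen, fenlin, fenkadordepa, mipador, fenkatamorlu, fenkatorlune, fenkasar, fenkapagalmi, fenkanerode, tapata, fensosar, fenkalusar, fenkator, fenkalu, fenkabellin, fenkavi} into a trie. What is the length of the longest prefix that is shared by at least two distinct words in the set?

The deepest shared node is where two words last agree before diverging.
e.g. "fenkafen" and "fenkafenvi" share the prefix "fenkafen" of length 8; no pair shares a longer one.
Longest shared-prefix length: 8

8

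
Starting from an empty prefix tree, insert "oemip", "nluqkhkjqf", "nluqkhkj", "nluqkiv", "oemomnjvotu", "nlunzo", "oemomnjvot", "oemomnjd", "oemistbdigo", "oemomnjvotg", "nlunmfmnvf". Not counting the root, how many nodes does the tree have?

43

Trace insertions, counting only characters that open a new branch:
  "oemip" → 5 new (o, e, m, i, p)
  "nluqkhkjqf" → 10 new (n, l, u, q, k, h, k, j, q, f)
  "nluqkhkj" → prefix "nluqkhkj" already present; 0 new (none)
  "nluqkiv" → prefix "nluqk" already present; 2 new (i, v)
  "oemomnjvotu" → prefix "oem" already present; 8 new (o, m, n, j, v, o, t, u)
  "nlunzo" → prefix "nlu" already present; 3 new (n, z, o)
  "oemomnjvot" → prefix "oemomnjvot" already present; 0 new (none)
  "oemomnjd" → prefix "oemomnj" already present; 1 new (d)
  "oemistbdigo" → prefix "oemi" already present; 7 new (s, t, b, d, i, g, o)
  "oemomnjvotg" → prefix "oemomnjvot" already present; 1 new (g)
  "nlunmfmnvf" → prefix "nlun" already present; 6 new (m, f, m, n, v, f)
Total nodes = 5 + 10 + 0 + 2 + 8 + 3 + 0 + 1 + 7 + 1 + 6 = 43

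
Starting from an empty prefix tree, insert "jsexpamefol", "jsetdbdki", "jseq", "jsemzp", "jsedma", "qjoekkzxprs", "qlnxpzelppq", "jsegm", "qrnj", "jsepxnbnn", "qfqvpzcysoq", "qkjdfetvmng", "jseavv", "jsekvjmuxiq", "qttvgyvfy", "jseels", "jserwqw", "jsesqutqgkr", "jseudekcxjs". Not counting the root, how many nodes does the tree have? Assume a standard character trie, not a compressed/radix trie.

Insert word by word; a character creates a node only if that edge doesn't already exist:
  "jsexpamefol" → 11 new (j, s, e, x, p, a, m, e, f, o, l)
  "jsetdbdki" → prefix "jse" already present; 6 new (t, d, b, d, k, i)
  "jseq" → prefix "jse" already present; 1 new (q)
  "jsemzp" → prefix "jse" already present; 3 new (m, z, p)
  "jsedma" → prefix "jse" already present; 3 new (d, m, a)
  "qjoekkzxprs" → 11 new (q, j, o, e, k, k, z, x, p, r, s)
  "qlnxpzelppq" → prefix "q" already present; 10 new (l, n, x, p, z, e, l, p, p, q)
  "jsegm" → prefix "jse" already present; 2 new (g, m)
  "qrnj" → prefix "q" already present; 3 new (r, n, j)
  "jsepxnbnn" → prefix "jse" already present; 6 new (p, x, n, b, n, n)
  "qfqvpzcysoq" → prefix "q" already present; 10 new (f, q, v, p, z, c, y, s, o, q)
  "qkjdfetvmng" → prefix "q" already present; 10 new (k, j, d, f, e, t, v, m, n, g)
  "jseavv" → prefix "jse" already present; 3 new (a, v, v)
  "jsekvjmuxiq" → prefix "jse" already present; 8 new (k, v, j, m, u, x, i, q)
  "qttvgyvfy" → prefix "q" already present; 8 new (t, t, v, g, y, v, f, y)
  "jseels" → prefix "jse" already present; 3 new (e, l, s)
  "jserwqw" → prefix "jse" already present; 4 new (r, w, q, w)
  "jsesqutqgkr" → prefix "jse" already present; 8 new (s, q, u, t, q, g, k, r)
  "jseudekcxjs" → prefix "jse" already present; 8 new (u, d, e, k, c, x, j, s)
Total nodes = 11 + 6 + 1 + 3 + 3 + 11 + 10 + 2 + 3 + 6 + 10 + 10 + 3 + 8 + 8 + 3 + 4 + 8 + 8 = 118

118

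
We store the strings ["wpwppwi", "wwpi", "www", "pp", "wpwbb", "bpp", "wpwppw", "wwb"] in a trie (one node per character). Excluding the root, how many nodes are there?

Trace insertions, counting only characters that open a new branch:
  "wpwppwi" → 7 new (w, p, w, p, p, w, i)
  "wwpi" → prefix "w" already present; 3 new (w, p, i)
  "www" → prefix "ww" already present; 1 new (w)
  "pp" → 2 new (p, p)
  "wpwbb" → prefix "wpw" already present; 2 new (b, b)
  "bpp" → 3 new (b, p, p)
  "wpwppw" → prefix "wpwppw" already present; 0 new (none)
  "wwb" → prefix "ww" already present; 1 new (b)
Total nodes = 7 + 3 + 1 + 2 + 2 + 3 + 0 + 1 = 19

19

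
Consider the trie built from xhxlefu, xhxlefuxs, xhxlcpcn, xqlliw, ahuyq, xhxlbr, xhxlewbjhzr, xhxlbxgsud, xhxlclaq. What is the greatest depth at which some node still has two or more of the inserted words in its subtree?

7

Equivalently: take the maximum, over all pairs, of their longest common prefix length.
"xhxlefu" and "xhxlefuxs" agree on "xhxlefu" (7 characters) before diverging; nothing deeper is shared.
Longest shared-prefix length: 7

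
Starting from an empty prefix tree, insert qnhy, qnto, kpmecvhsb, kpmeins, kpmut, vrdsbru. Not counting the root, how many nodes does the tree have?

27

Trie structure (* marks end of a word):
(root)
├─ k
│  └─ p
│     └─ m
│        ├─ e
│        │  ├─ c
│        │  │  └─ v
│        │  │     └─ h
│        │  │        └─ s
│        │  │           └─ b *
│        │  └─ i
│        │     └─ n
│        │        └─ s *
│        └─ u
│           └─ t *
├─ q
│  └─ n
│     ├─ h
│     │  └─ y *
│     └─ t
│        └─ o *
└─ v
   └─ r
      └─ d
         └─ s
            └─ b
               └─ r
                  └─ u *
Counting every labelled node above: 27.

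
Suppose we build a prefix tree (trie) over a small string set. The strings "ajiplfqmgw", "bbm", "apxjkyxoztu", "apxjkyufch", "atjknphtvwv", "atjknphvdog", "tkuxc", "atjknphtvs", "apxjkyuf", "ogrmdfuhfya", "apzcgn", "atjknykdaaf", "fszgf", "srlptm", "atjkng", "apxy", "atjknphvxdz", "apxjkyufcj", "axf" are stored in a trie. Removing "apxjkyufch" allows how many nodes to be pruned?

1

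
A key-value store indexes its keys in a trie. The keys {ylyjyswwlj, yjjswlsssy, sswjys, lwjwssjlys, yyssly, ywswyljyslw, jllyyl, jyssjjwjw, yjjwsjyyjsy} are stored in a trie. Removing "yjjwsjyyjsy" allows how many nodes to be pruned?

8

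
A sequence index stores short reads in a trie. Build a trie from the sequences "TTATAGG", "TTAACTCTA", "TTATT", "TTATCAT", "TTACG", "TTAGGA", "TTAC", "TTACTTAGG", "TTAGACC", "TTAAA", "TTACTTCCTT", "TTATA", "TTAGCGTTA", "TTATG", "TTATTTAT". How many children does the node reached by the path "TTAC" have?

2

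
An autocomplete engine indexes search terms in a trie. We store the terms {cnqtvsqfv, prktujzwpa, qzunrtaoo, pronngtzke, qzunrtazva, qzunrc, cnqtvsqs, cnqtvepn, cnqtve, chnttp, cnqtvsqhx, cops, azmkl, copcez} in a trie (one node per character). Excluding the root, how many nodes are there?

62

For each word, the new-node count is its length minus the longest prefix already in the trie:
  "cnqtvsqfv" → 9 new (c, n, q, t, v, s, q, f, v)
  "prktujzwpa" → 10 new (p, r, k, t, u, j, z, w, p, a)
  "qzunrtaoo" → 9 new (q, z, u, n, r, t, a, o, o)
  "pronngtzke" → prefix "pr" already present; 8 new (o, n, n, g, t, z, k, e)
  "qzunrtazva" → prefix "qzunrta" already present; 3 new (z, v, a)
  "qzunrc" → prefix "qzunr" already present; 1 new (c)
  "cnqtvsqs" → prefix "cnqtvsq" already present; 1 new (s)
  "cnqtvepn" → prefix "cnqtv" already present; 3 new (e, p, n)
  "cnqtve" → prefix "cnqtve" already present; 0 new (none)
  "chnttp" → prefix "c" already present; 5 new (h, n, t, t, p)
  "cnqtvsqhx" → prefix "cnqtvsq" already present; 2 new (h, x)
  "cops" → prefix "c" already present; 3 new (o, p, s)
  "azmkl" → 5 new (a, z, m, k, l)
  "copcez" → prefix "cop" already present; 3 new (c, e, z)
Total nodes = 9 + 10 + 9 + 8 + 3 + 1 + 1 + 3 + 0 + 5 + 2 + 3 + 5 + 3 = 62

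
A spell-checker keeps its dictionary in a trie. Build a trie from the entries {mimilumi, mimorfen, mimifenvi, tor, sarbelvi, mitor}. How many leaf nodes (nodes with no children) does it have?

6

A leaf is a node with no children — equivalently, the end of a word that is not a proper prefix of any other stored word.
Those words: "mimifenvi", "mimilumi", "mimorfen", "mitor", "sarbelvi", "tor"
Leaf count: 6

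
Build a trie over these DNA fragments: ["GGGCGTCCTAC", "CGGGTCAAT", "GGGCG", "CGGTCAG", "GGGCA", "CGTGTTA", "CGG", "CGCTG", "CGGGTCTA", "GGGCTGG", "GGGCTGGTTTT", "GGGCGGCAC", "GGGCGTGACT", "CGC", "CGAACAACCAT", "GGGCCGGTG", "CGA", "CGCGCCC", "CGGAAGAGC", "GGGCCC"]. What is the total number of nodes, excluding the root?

75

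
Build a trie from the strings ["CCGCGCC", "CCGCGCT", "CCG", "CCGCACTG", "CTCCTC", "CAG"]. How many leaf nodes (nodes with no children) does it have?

5

A leaf is a node with no children — equivalently, the end of a word that is not a proper prefix of any other stored word.
Those words: "CAG", "CCGCACTG", "CCGCGCC", "CCGCGCT", "CTCCTC"
Leaf count: 5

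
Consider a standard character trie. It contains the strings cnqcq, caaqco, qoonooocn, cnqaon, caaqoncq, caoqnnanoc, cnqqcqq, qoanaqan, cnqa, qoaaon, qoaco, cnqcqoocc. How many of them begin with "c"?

Filter for entries beginning with "c":
Matches: "caaqco", "caaqoncq", "caoqnnanoc", "cnqa", "cnqaon", "cnqcq", "cnqcqoocc", "cnqqcqq"
Count: 8

8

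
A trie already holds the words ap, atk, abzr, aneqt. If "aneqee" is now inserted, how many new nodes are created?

2

Walking "aneqee" from the root, the first 4 characters ("aneq") follow existing edges; "e" is the first miss.
Each of the 2 remaining characters creates one node.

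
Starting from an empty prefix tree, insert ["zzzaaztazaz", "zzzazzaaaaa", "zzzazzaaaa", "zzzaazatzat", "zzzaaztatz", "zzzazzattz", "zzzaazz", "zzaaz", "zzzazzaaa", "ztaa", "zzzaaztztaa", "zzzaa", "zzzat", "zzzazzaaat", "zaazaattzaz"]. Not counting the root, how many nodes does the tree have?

51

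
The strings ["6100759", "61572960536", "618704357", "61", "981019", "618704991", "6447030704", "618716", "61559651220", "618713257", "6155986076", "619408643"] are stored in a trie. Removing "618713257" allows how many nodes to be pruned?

4

Walk "618713257" from the leaf back toward the root, removing each node that no remaining word uses.
The suffix "3257" (4 nodes) is used only by "618713257"; the node for "61871" still has the child "6", so pruning stops there.
Nodes removed: 4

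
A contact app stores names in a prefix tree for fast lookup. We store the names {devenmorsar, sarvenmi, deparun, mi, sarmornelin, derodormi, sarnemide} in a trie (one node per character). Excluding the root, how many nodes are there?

Count nodes per top-level branch (shared prefixes stored once):
  'd'-branch (deparun, derodormi, devenmorsar): 23 nodes
  'm'-branch (mi): 2 nodes
  's'-branch (sarmornelin, sarnemide, sarvenmi): 22 nodes
Sum: 47

47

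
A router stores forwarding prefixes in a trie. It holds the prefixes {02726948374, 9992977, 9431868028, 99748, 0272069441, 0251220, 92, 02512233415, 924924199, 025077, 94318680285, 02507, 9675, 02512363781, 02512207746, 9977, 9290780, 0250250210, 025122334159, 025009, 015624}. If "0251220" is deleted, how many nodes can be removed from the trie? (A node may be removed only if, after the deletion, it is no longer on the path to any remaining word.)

0

Walk "0251220" from the leaf back toward the root, removing each node that no remaining word uses.
Every node on "0251220" is still needed (e.g. by "02512207746"), so nothing is freed.
Nodes removed: 0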